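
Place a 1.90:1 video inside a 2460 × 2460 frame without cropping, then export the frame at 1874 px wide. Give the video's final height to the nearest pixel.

At 2460×2460 the video is width-limited, so height = 2460 / 1.900 ≈ 1294.74 px.
Scaling 2460 → 1874 is ×0.7618, so the height becomes 1294.74 × 0.7618 ≈ 986.32 px.

986 px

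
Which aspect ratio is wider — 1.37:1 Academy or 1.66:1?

1.66:1

1.37 and 1.66; 1.66 > 1.37.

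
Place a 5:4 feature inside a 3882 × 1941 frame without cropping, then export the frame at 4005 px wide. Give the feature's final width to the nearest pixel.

In the 3882×1941 frame the feature fills the height: width = 1941 × 5/4 ≈ 2426.25 px.
Resizing to 4005 px wide multiplies everything by 1.0317: 2426.25 → 2503.12 px.

2503 px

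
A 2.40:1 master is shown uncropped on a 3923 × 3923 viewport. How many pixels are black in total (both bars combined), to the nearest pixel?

2.40:1 is wider than 1:1, so it spans the full width.
The master is 3923 / 2.400 ≈ 1634.5833 px tall.
3923 − 1634.5833 = 2288.4167 px of bars.
Bar area = 2288.4167 × 3923 ≈ 8977459 px.

8977459 pixels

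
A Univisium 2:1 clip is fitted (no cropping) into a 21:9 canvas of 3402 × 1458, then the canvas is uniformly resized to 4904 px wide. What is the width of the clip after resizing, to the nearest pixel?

4203 px

Fitted into 3402×1458, the clip spans the height; its width is 1458 × 2/1 ≈ 2916.00 px.
Resizing to 4904 px wide multiplies everything by 1.4415: 2916.00 → 4203.43 px.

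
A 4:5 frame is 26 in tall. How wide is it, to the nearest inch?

26 × 4/5 = 20.80.

21 in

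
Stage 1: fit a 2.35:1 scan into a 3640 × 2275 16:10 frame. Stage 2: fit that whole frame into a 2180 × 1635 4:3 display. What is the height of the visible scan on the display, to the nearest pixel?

Inside the 3640×2275 canvas the scan is width-limited at 3640.00 × 1548.94.
16:10 in 2180×1635: fills the width, so the intermediate becomes 2180.00 × 1362.50 — a scale of ×0.5989.
So the scan's height is 1548.94 × 0.5989 ≈ 927.66.

928 px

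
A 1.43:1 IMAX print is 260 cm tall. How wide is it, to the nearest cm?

372 cm

Width = 260 × 1.430 = 371.80.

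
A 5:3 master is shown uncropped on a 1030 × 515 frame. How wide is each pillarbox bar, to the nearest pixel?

5:3 is narrower than Univisium 2:1, so it spans the full height.
That makes the image 858.33 px wide (515 × 5/3).
Black = 1030 − 858.33 = 171.67 px, or 85.83 per bar.

86 px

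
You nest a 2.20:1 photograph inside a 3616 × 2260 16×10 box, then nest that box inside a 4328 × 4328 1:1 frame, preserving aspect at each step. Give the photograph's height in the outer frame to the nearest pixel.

Inside the 3616×2260 canvas the photograph is width-limited at 3616.00 × 1643.64.
Second fit — the 16×10 canvas into 4328×4328 spans the width: 4328.00 × 2705.00 (×1.1969 from 3616×2260).
The photograph scales with it: height 1643.64 × 1.1969 ≈ 1967.27.

1967 px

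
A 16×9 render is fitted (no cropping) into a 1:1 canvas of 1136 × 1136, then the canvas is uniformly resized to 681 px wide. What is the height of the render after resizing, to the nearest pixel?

383 px

In the 1136×1136 frame the render fills the width: height = 1136 × 9/16 ≈ 639.00 px.
Scaling 1136 → 681 is ×0.5995, so the height becomes 639.00 × 0.5995 ≈ 383.06 px.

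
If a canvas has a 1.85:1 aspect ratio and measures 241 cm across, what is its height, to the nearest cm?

Height = 241 / 1.850 = 130.27.

130 cm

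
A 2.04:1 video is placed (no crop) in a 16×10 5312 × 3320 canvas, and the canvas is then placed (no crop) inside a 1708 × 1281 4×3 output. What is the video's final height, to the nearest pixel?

2.04:1 in 5312×3320: fills the width, so the video is 5312.00 × 2603.92.
16×10 in 1708×1281: fills the width, so the intermediate becomes 1708.00 × 1067.50 — a scale of ×0.3215.
So the video's height is 2603.92 × 0.3215 ≈ 837.25.

837 px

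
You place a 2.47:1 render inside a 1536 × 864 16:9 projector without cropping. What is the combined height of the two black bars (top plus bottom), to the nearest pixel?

242 px

Since 2.470 > 1.778, the render is width-limited.
Content height = 1536 / 2.470 ≈ 621.86 px.
Black = 864 − 621.86 = 242.14 px.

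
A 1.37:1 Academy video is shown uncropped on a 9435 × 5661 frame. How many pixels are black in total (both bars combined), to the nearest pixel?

9507253 pixels

1.37:1 Academy is narrower than 5:3, so it spans the full height.
That makes the image 7755.5700 px wide (5661 × 1.370).
Leftover width: 9435 − 7755.5700 = 1679.4300 px.
Bar area = 1679.4300 × 5661 ≈ 9507253 px.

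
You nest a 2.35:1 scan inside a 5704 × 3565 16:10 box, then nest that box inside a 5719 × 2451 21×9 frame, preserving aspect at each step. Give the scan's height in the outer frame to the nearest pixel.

First fit — 2.35:1 into 5704×3565 spans the width: 5704.00 × 2427.23.
16:10 in 5719×2451: fills the height, so the intermediate becomes 3921.60 × 2451.00 — a scale of ×0.6875.
The scan scales with it: height 2427.23 × 0.6875 ≈ 1668.77.

1669 px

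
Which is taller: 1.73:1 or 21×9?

1.73:1

1.73 and 21×9 = 2.333; 2.333 > 1.73. The smaller width-to-height ratio is the taller frame.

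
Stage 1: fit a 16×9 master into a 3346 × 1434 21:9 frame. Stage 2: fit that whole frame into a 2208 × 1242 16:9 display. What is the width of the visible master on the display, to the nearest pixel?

First fit — 16×9 into 3346×1434 spans the height: 2549.33 × 1434.00.
The 21:9 canvas is width-limited in 2208×1242, giving 2208.00 × 946.29; scale factor 0.6599.
So the master's width is 2549.33 × 0.6599 ≈ 1682.29.

1682 px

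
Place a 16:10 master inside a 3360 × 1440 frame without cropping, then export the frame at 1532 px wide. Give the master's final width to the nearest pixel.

1051 px

Fitted into 3360×1440, the master spans the height; its width is 1440 × 16/10 ≈ 2304.00 px.
The frame scales by 1532/3360 = 0.4560; 2304.00 × 0.4560 ≈ 1050.51 px.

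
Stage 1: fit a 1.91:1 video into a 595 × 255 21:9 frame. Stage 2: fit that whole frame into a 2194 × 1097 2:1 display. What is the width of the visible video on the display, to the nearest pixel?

1.91:1 in 595×255: fills the height, so the video is 487.05 × 255.00.
Second fit — the 21:9 canvas into 2194×1097 spans the width: 2194.00 × 940.29 (×3.6874 from 595×255).
The video scales with it: width 487.05 × 3.6874 ≈ 1795.95.

1796 px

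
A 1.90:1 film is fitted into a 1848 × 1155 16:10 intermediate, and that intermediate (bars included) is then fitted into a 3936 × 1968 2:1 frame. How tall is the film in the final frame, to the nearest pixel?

1657 px

First fit — 1.90:1 into 1848×1155 spans the width: 1848.00 × 972.63.
The 16:10 canvas is height-limited in 3936×1968, giving 3148.80 × 1968.00; scale factor 1.7039.
So the film's height is 972.63 × 1.7039 ≈ 1657.26.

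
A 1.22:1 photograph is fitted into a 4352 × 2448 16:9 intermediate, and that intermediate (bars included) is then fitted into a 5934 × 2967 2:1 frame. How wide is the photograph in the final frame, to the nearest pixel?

3620 px

First fit — 1.22:1 into 4352×2448 spans the height: 2986.56 × 2448.00.
The 16:9 canvas is height-limited in 5934×2967, giving 5274.67 × 2967.00; scale factor 1.2120.
Applying the same ×1.2120: 2986.56 → 3619.74.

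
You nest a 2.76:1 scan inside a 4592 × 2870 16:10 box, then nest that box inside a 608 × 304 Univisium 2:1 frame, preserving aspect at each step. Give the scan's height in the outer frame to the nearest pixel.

Inside the 4592×2870 canvas the scan is width-limited at 4592.00 × 1663.77.
Second fit — the 16:10 canvas into 608×304 spans the height: 486.40 × 304.00 (×0.1059 from 4592×2870).
The scan scales with it: height 1663.77 × 0.1059 ≈ 176.23.

176 px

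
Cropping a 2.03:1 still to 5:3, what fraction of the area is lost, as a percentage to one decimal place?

17.9%

The height stays; only width is cut (since 5:3 is narrower than 2.03:1).
Fraction kept = (1.667)/(2.030) ≈ 82.10%, so 17.90% is lost.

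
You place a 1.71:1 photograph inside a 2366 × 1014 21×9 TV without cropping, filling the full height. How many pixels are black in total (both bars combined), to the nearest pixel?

640909 pixels

Content width = 1014 × 1.710 ≈ 1733.9400 px.
Black = 2366 − 1733.9400 = 632.0600 px.
That's 632.0600 × 1014 ≈ 640909 black pixels.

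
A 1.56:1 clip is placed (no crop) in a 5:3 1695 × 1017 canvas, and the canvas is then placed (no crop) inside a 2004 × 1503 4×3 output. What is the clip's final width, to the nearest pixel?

Inside the 1695×1017 canvas the clip is height-limited at 1586.52 × 1017.00.
The 5:3 canvas is width-limited in 2004×1503, giving 2004.00 × 1202.40; scale factor 1.1823.
So the clip's width is 1586.52 × 1.1823 ≈ 1875.74.

1876 px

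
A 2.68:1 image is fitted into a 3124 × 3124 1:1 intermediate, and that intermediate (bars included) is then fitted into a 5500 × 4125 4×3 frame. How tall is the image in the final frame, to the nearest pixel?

1539 px

Inside the 3124×3124 canvas the image is width-limited at 3124.00 × 1165.67.
1:1 in 5500×4125: fills the height, so the intermediate becomes 4125.00 × 4125.00 — a scale of ×1.3204.
So the image's height is 1165.67 × 1.3204 ≈ 1539.18.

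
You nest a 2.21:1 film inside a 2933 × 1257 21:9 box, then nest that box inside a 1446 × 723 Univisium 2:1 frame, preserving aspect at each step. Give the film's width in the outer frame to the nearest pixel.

2.21:1 in 2933×1257: fills the height, so the film is 2777.97 × 1257.00.
21:9 in 1446×723: fills the width, so the intermediate becomes 1446.00 × 619.71 — a scale of ×0.4930.
The film scales with it: width 2777.97 × 0.4930 ≈ 1369.57.

1370 px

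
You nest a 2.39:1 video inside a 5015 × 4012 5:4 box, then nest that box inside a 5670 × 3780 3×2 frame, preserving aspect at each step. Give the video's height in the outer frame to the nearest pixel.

1977 px

First fit — 2.39:1 into 5015×4012 spans the width: 5015.00 × 2098.33.
5:4 in 5670×3780: fills the height, so the intermediate becomes 4725.00 × 3780.00 — a scale of ×0.9422.
Applying the same ×0.9422: 2098.33 → 1976.99.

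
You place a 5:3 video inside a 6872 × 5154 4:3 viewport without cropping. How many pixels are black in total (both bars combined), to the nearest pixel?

7083658 pixels

Since 1.667 > 1.333, the video is width-limited.
The video is 6872 × 3/5 ≈ 4123.2000 px tall.
Black = 5154 − 4123.2000 = 1030.8000 px.
Across the 6872-px span: 1030.8000 × 6872 ≈ 7083658 px.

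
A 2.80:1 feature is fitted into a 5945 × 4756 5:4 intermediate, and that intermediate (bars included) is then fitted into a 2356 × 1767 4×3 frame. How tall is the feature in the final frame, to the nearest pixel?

2.80:1 in 5945×4756: fills the width, so the feature is 5945.00 × 2123.21.
5:4 in 2356×1767: fills the height, so the intermediate becomes 2208.75 × 1767.00 — a scale of ×0.3715.
The feature scales with it: height 2123.21 × 0.3715 ≈ 788.84.

789 px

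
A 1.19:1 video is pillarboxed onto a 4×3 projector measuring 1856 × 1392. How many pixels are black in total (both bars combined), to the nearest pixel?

277732 pixels

1.19:1 is narrower than 4×3, so it spans the full height.
Content width = 1392 × 1.190 ≈ 1656.4800 px.
1856 − 1656.4800 = 199.5200 px of bars.
Across the 1392-px span: 199.5200 × 1392 ≈ 277732 px.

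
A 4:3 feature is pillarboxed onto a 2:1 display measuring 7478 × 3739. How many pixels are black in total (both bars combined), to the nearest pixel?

9320081 pixels

Since 1.333 < 2.000, the feature is height-limited.
That makes the image 4985.3333 px wide (3739 × 4/3).
Leftover width: 7478 − 4985.3333 = 2492.6667 px.
Bar area = 2492.6667 × 3739 ≈ 9320081 px.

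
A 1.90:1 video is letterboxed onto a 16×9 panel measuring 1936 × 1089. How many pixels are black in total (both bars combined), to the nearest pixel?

1.90:1 (1.900) > 16×9 (1.778), so the video fills the width.
Content height = 1936 / 1.900 ≈ 1018.9474 px.
Black = 1089 − 1018.9474 = 70.0526 px.
Across the 1936-px span: 70.0526 × 1936 ≈ 135622 px.

135622 pixels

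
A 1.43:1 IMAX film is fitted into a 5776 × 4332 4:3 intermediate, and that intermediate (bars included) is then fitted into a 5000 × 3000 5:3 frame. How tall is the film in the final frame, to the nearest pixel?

2797 px

1.43:1 IMAX in 5776×4332: fills the width, so the film is 5776.00 × 4039.16.
Second fit — the 4:3 canvas into 5000×3000 spans the height: 4000.00 × 3000.00 (×0.6925 from 5776×4332).
The film scales with it: height 4039.16 × 0.6925 ≈ 2797.20.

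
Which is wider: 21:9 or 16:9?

21:9

21:9 = 2.333 and 16:9 = 1.778; 2.333 > 1.778.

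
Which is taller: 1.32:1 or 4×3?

1.32 and 4×3 = 1.333; 1.333 > 1.32. The smaller width-to-height ratio is the taller frame.

1.32:1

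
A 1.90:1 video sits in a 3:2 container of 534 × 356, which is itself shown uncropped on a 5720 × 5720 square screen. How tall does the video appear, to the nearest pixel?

3011 px

Inside the 534×356 canvas the video is width-limited at 534.00 × 281.05.
3:2 in 5720×5720: fills the width, so the intermediate becomes 5720.00 × 3813.33 — a scale of ×10.7116.
So the video's height is 281.05 × 10.7116 ≈ 3010.53.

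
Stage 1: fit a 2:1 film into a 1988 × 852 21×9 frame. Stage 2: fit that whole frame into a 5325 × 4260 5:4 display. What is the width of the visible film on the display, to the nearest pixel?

4564 px

2:1 in 1988×852: fills the height, so the film is 1704.00 × 852.00.
Second fit — the 21×9 canvas into 5325×4260 spans the width: 5325.00 × 2282.14 (×2.6786 from 1988×852).
The film scales with it: width 1704.00 × 2.6786 ≈ 4564.29.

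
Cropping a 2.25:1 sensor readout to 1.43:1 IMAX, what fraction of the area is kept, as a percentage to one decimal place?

63.6%

Going from 2.25:1 to 1.43:1 IMAX means cutting width while keeping height.
Area ratio = (1.430)/(2.250) = 63.56% retained.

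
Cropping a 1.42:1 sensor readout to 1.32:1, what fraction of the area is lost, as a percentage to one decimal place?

1.32:1 is narrower than 1.42:1, so the crop keeps the full height and trims the width.
Fraction kept = (1.320)/(1.420) ≈ 92.96%, so 7.04% is lost.

7.0%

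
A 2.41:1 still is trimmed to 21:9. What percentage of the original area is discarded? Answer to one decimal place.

3.2%

Going from 2.41:1 to 21:9 means cutting width while keeping height.
(2.333)/(2.410) ≈ 0.968 of the area survives, leaving 3.18% discarded.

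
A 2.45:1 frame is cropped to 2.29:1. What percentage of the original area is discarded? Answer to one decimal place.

The height stays; only width is cut (since 2.29:1 is narrower than 2.45:1).
Fraction kept = (2.290)/(2.450) ≈ 93.47%, so 6.53% is lost.

6.5%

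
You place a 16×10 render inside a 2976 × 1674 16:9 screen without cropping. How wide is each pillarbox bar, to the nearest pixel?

16×10 is narrower than 16:9, so it spans the full height.
Content width = 1674 × 16/10 ≈ 2678.40 px.
Black = 2976 − 2678.40 = 297.60 px, or 148.80 per bar.

149 px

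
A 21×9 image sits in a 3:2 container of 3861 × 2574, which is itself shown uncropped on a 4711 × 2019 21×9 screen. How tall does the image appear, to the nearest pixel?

1298 px

Inside the 3861×2574 canvas the image is width-limited at 3861.00 × 1654.71.
Second fit — the 3:2 canvas into 4711×2019 spans the height: 3028.50 × 2019.00 (×0.7844 from 3861×2574).
The image scales with it: height 1654.71 × 0.7844 ≈ 1297.93.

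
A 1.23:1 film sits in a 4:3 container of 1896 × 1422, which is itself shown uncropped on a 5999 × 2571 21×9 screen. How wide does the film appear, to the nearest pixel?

1.23:1 in 1896×1422: fills the height, so the film is 1749.06 × 1422.00.
Second fit — the 4:3 canvas into 5999×2571 spans the height: 3428.00 × 2571.00 (×1.8080 from 1896×1422).
The film scales with it: width 1749.06 × 1.8080 ≈ 3162.33.

3162 px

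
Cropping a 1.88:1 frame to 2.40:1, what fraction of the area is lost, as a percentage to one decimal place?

Going from 1.88:1 to 2.40:1 means cutting height while keeping width.
Fraction kept = (1.880)/(2.400) ≈ 78.33%, so 21.67% is lost.

21.7%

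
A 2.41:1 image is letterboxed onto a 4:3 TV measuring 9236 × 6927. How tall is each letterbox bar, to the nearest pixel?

1547 px

2.41:1 (2.410) > 4:3 (1.333), so the image fills the width.
That makes the image 3832.37 px tall (9236 / 2.410).
Black = 6927 − 3832.37 = 3094.63 px, or 1547.32 per bar.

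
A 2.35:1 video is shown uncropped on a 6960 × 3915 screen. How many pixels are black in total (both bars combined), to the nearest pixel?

6634953 pixels

2.35:1 is wider than 16:9, so it spans the full width.
The video is 6960 / 2.350 ≈ 2961.7021 px tall.
Leftover height: 3915 − 2961.7021 = 953.2979 px.
That's 953.2979 × 6960 ≈ 6634953 black pixels.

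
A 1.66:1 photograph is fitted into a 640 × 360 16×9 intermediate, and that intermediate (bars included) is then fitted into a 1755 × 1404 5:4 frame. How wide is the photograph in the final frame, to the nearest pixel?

1639 px

Inside the 640×360 canvas the photograph is height-limited at 597.60 × 360.00.
The 16×9 canvas is width-limited in 1755×1404, giving 1755.00 × 987.19; scale factor 2.7422.
So the photograph's width is 597.60 × 2.7422 ≈ 1638.73.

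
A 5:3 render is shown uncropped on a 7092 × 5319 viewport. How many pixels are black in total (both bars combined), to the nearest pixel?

7544470 pixels

5:3 is wider than 4:3, so it spans the full width.
That makes the image 4255.2000 px tall (7092 × 3/5).
5319 − 4255.2000 = 1063.8000 px of bars.
That's 1063.8000 × 7092 ≈ 7544470 black pixels.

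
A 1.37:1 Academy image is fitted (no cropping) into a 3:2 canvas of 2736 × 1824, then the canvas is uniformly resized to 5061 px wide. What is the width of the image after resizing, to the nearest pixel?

4622 px

In the 2736×1824 frame the image fills the height: width = 1824 × 1.370 ≈ 2498.88 px.
The frame scales by 5061/2736 = 1.8498; 2498.88 × 1.8498 ≈ 4622.38 px.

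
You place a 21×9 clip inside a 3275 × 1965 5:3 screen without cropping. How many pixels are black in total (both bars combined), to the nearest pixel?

21×9 (2.333) > 5:3 (1.667), so the clip fills the width.
That makes the image 1403.5714 px tall (3275 × 9/21).
Leftover height: 1965 − 1403.5714 = 561.4286 px.
Bar area = 561.4286 × 3275 ≈ 1838679 px.

1838679 pixels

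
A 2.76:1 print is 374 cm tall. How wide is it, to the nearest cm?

At 2.76:1, 374 × 2.760 ≈ 1032.24.

1032 cm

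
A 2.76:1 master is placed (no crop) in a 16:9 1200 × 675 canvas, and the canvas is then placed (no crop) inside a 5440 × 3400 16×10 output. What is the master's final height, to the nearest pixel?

First fit — 2.76:1 into 1200×675 spans the width: 1200.00 × 434.78.
Second fit — the 16:9 canvas into 5440×3400 spans the width: 5440.00 × 3060.00 (×4.5333 from 1200×675).
So the master's height is 434.78 × 4.5333 ≈ 1971.01.

1971 px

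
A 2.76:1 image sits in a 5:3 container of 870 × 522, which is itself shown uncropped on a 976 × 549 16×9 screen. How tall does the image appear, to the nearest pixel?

Inside the 870×522 canvas the image is width-limited at 870.00 × 315.22.
Second fit — the 5:3 canvas into 976×549 spans the height: 915.00 × 549.00 (×1.0517 from 870×522).
The image scales with it: height 315.22 × 1.0517 ≈ 331.52.

332 px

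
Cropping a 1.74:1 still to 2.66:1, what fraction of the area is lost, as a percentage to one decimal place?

Going from 1.74:1 to 2.66:1 means cutting height while keeping width.
Fraction kept = (1.740)/(2.660) ≈ 65.41%, so 34.59% is lost.

34.6%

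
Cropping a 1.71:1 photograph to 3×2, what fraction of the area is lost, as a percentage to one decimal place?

Going from 1.71:1 to 3×2 means cutting width while keeping height.
Area ratio = (1.500)/(1.710) = 87.72%; the remaining 12.28% is cropped out.

12.3%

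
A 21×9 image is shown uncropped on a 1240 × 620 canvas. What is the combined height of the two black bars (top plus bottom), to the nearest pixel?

89 px

21×9 is wider than Univisium 2:1, so it spans the full width.
That makes the image 531.43 px tall (1240 × 9/21).
620 − 531.43 = 88.57 px of bars.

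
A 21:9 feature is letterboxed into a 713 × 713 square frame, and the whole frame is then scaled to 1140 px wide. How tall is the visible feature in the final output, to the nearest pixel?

At 713×713 the feature is width-limited, so height = 713 × 9/21 ≈ 305.57 px.
Resizing to 1140 px wide multiplies everything by 1.5989: 305.57 → 488.57 px.

489 px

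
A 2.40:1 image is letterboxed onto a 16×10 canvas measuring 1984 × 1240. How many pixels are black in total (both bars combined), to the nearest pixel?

820053 pixels

2.40:1 (2.400) > 16×10 (1.600), so the image fills the width.
The image is 1984 / 2.400 ≈ 826.6667 px tall.
Leftover height: 1240 − 826.6667 = 413.3333 px.
That's 413.3333 × 1984 ≈ 820053 black pixels.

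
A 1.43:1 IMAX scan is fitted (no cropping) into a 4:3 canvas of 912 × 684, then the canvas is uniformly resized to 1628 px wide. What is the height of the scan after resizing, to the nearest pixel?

Fitted into 912×684, the scan spans the width; its height is 912 / 1.430 ≈ 637.76 px.
Resizing to 1628 px wide multiplies everything by 1.7851: 637.76 → 1138.46 px.

1138 px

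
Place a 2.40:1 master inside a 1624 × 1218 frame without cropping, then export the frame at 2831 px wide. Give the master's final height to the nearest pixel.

1180 px

In the 1624×1218 frame the master fills the width: height = 1624 / 2.400 ≈ 676.67 px.
Scaling 1624 → 2831 is ×1.7432, so the height becomes 676.67 × 1.7432 ≈ 1179.58 px.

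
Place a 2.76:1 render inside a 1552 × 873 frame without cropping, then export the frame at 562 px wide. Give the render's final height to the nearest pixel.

In the 1552×873 frame the render fills the width: height = 1552 / 2.760 ≈ 562.32 px.
The frame scales by 562/1552 = 0.3621; 562.32 × 0.3621 ≈ 203.62 px.

204 px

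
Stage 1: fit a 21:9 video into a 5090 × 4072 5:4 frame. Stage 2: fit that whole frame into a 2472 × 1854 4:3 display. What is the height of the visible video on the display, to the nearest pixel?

First fit — 21:9 into 5090×4072 spans the width: 5090.00 × 2181.43.
5:4 in 2472×1854: fills the height, so the intermediate becomes 2317.50 × 1854.00 — a scale of ×0.4553.
So the video's height is 2181.43 × 0.4553 ≈ 993.21.

993 px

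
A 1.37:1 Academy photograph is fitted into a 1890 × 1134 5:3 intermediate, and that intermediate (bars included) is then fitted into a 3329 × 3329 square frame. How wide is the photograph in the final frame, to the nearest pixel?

2736 px

1.37:1 Academy in 1890×1134: fills the height, so the photograph is 1553.58 × 1134.00.
5:3 in 3329×3329: fills the width, so the intermediate becomes 3329.00 × 1997.40 — a scale of ×1.7614.
The photograph scales with it: width 1553.58 × 1.7614 ≈ 2736.44.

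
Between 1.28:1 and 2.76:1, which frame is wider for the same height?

2.76:1

1.28 and 2.76; 2.76 > 1.28.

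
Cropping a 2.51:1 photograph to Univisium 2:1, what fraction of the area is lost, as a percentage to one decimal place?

Univisium 2:1 is narrower than 2.51:1, so the crop keeps the full height and trims the width.
Area ratio = (2.000)/(2.510) = 79.68%; the remaining 20.32% is cropped out.

20.3%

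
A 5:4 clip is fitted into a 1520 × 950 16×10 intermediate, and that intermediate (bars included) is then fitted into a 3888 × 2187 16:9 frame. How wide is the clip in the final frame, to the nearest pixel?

Inside the 1520×950 canvas the clip is height-limited at 1187.50 × 950.00.
Second fit — the 16×10 canvas into 3888×2187 spans the height: 3499.20 × 2187.00 (×2.3021 from 1520×950).
So the clip's width is 1187.50 × 2.3021 ≈ 2733.75.

2734 px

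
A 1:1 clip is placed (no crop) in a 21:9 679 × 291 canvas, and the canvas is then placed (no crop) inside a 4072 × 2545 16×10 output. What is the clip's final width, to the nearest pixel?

1:1 in 679×291: fills the height, so the clip is 291.00 × 291.00.
The 21:9 canvas is width-limited in 4072×2545, giving 4072.00 × 1745.14; scale factor 5.9971.
So the clip's width is 291.00 × 5.9971 ≈ 1745.14.

1745 px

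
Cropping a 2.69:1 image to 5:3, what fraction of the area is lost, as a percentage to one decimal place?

The height stays; only width is cut (since 5:3 is narrower than 2.69:1).
Area ratio = (1.667)/(2.690) = 61.96%; the remaining 38.04% is cropped out.

38.0%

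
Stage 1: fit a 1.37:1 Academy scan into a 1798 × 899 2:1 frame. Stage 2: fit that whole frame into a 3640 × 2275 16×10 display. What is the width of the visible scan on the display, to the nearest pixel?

1.37:1 Academy in 1798×899: fills the height, so the scan is 1231.63 × 899.00.
Second fit — the 2:1 canvas into 3640×2275 spans the width: 3640.00 × 1820.00 (×2.0245 from 1798×899).
Applying the same ×2.0245: 1231.63 → 2493.40.

2493 px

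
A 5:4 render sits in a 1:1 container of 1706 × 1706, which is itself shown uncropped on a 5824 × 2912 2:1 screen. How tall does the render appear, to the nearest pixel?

2330 px

First fit — 5:4 into 1706×1706 spans the width: 1706.00 × 1364.80.
The 1:1 canvas is height-limited in 5824×2912, giving 2912.00 × 2912.00; scale factor 1.7069.
The render scales with it: height 1364.80 × 1.7069 ≈ 2329.60.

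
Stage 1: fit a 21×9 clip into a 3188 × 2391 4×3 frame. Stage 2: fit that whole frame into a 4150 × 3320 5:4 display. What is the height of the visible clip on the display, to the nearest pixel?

1779 px

Inside the 3188×2391 canvas the clip is width-limited at 3188.00 × 1366.29.
The 4×3 canvas is width-limited in 4150×3320, giving 4150.00 × 3112.50; scale factor 1.3018.
Applying the same ×1.3018: 1366.29 → 1778.57.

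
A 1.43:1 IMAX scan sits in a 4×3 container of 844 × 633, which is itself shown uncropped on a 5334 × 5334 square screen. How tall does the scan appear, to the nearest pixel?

3730 px

First fit — 1.43:1 IMAX into 844×633 spans the width: 844.00 × 590.21.
Second fit — the 4×3 canvas into 5334×5334 spans the width: 5334.00 × 4000.50 (×6.3199 from 844×633).
The scan scales with it: height 590.21 × 6.3199 ≈ 3730.07.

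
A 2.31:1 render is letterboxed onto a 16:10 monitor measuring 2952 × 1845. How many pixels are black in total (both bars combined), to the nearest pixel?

2.31:1 is wider than 16:10, so it spans the full width.
That makes the image 1277.9221 px tall (2952 / 2.310).
Black = 1845 − 1277.9221 = 567.0779 px.
Bar area = 567.0779 × 2952 ≈ 1674014 px.

1674014 pixels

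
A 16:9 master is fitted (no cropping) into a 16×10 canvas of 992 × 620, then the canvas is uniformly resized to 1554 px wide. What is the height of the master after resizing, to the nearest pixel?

874 px

In the 992×620 frame the master fills the width: height = 992 × 9/16 ≈ 558.00 px.
The frame scales by 1554/992 = 1.5665; 558.00 × 1.5665 ≈ 874.12 px.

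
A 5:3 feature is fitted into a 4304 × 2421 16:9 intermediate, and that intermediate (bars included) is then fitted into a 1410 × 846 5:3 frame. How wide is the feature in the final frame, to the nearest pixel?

5:3 in 4304×2421: fills the height, so the feature is 4035.00 × 2421.00.
The 16:9 canvas is width-limited in 1410×846, giving 1410.00 × 793.12; scale factor 0.3276.
So the feature's width is 4035.00 × 0.3276 ≈ 1321.88.

1322 px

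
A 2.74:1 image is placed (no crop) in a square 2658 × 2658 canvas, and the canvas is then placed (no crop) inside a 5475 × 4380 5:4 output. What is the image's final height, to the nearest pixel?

Inside the 2658×2658 canvas the image is width-limited at 2658.00 × 970.07.
Second fit — the square canvas into 5475×4380 spans the height: 4380.00 × 4380.00 (×1.6479 from 2658×2658).
Applying the same ×1.6479: 970.07 → 1598.54.

1599 px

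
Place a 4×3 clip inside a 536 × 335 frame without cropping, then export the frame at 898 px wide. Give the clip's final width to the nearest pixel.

Fitted into 536×335, the clip spans the height; its width is 335 × 4/3 ≈ 446.67 px.
Scaling 536 → 898 is ×1.6754, so the width becomes 446.67 × 1.6754 ≈ 748.33 px.

748 px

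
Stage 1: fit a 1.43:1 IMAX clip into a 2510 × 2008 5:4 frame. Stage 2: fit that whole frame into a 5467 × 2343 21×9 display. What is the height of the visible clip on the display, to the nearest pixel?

2048 px

Inside the 2510×2008 canvas the clip is width-limited at 2510.00 × 1755.24.
The 5:4 canvas is height-limited in 5467×2343, giving 2928.75 × 2343.00; scale factor 1.1668.
Applying the same ×1.1668: 1755.24 → 2048.08.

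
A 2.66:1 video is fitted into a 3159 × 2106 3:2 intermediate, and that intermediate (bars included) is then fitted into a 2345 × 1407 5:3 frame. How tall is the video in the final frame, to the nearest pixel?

Inside the 3159×2106 canvas the video is width-limited at 3159.00 × 1187.59.
The 3:2 canvas is height-limited in 2345×1407, giving 2110.50 × 1407.00; scale factor 0.6681.
The video scales with it: height 1187.59 × 0.6681 ≈ 793.42.

793 px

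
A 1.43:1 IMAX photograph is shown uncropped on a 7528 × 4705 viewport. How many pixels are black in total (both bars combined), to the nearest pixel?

3763294 pixels

1.43:1 IMAX (1.430) < 16:10 (1.600), so the photograph fills the height.
Content width = 4705 × 1.430 ≈ 6728.1500 px.
Black = 7528 − 6728.1500 = 799.8500 px.
Bar area = 799.8500 × 4705 ≈ 3763294 px.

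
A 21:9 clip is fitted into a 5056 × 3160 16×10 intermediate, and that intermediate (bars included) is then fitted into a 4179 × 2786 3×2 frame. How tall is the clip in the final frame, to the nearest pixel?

First fit — 21:9 into 5056×3160 spans the width: 5056.00 × 2166.86.
The 16×10 canvas is width-limited in 4179×2786, giving 4179.00 × 2611.88; scale factor 0.8265.
Applying the same ×0.8265: 2166.86 → 1791.00.

1791 px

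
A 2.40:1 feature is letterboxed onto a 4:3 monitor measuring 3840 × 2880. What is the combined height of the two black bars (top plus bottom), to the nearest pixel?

Since 2.400 > 1.333, the feature is width-limited.
That makes the image 1600.00 px tall (3840 / 2.400).
Black = 2880 − 1600.00 = 1280.00 px.

1280 px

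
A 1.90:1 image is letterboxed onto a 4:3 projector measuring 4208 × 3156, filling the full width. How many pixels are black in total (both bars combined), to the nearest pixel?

3960835 pixels

The image is 4208 / 1.900 ≈ 2214.7368 px tall.
3156 − 2214.7368 = 941.2632 px of bars.
Across the 4208-px span: 941.2632 × 4208 ≈ 3960835 px.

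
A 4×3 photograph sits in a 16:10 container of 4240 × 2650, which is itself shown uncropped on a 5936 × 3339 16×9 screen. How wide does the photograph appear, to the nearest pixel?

First fit — 4×3 into 4240×2650 spans the height: 3533.33 × 2650.00.
16:10 in 5936×3339: fills the height, so the intermediate becomes 5342.40 × 3339.00 — a scale of ×1.2600.
Applying the same ×1.2600: 3533.33 → 4452.00.

4452 px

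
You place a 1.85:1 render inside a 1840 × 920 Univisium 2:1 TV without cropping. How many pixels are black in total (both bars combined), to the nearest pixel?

Since 1.850 < 2.000, the render is height-limited.
Content width = 920 × 1.850 ≈ 1702.0000 px.
1840 − 1702.0000 = 138.0000 px of bars.
That's 138.0000 × 920 ≈ 126960 black pixels.

126960 pixels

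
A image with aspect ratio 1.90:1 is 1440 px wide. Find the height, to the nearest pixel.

758 px

At 1.90:1, 1440 / 1.900 ≈ 757.89.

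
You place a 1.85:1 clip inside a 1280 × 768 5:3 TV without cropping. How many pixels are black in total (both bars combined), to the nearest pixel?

Since 1.850 > 1.667, the clip is width-limited.
The clip is 1280 / 1.850 ≈ 691.8919 px tall.
Leftover height: 768 − 691.8919 = 76.1081 px.
That's 76.1081 × 1280 ≈ 97418 black pixels.

97418 pixels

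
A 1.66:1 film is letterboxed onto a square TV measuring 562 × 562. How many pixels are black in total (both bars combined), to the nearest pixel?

125577 pixels

1.66:1 (1.660) > square (1.000), so the film fills the width.
That makes the image 338.5542 px tall (562 / 1.660).
Leftover height: 562 − 338.5542 = 223.4458 px.
Bar area = 223.4458 × 562 ≈ 125577 px.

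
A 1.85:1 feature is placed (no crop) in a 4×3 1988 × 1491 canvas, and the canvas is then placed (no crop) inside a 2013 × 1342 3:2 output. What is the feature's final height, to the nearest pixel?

967 px

Inside the 1988×1491 canvas the feature is width-limited at 1988.00 × 1074.59.
Second fit — the 4×3 canvas into 2013×1342 spans the height: 1789.33 × 1342.00 (×0.9001 from 1988×1491).
So the feature's height is 1074.59 × 0.9001 ≈ 967.21.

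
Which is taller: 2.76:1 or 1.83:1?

2.76 and 1.83; 2.76 > 1.83. The smaller width-to-height ratio is the taller frame.

1.83:1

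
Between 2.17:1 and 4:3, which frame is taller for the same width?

4:3

2.17 and 4:3 = 1.333; 2.17 > 1.333. The smaller width-to-height ratio is the taller frame.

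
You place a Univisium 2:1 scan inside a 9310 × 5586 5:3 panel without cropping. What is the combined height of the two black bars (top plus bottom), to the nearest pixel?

Since 2.000 > 1.667, the scan is width-limited.
That makes the image 4655.00 px tall (9310 × 1/2).
Black = 5586 − 4655.00 = 931.00 px.

931 px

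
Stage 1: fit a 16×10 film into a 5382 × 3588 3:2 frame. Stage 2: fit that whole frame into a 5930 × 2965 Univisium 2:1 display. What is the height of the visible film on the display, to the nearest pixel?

First fit — 16×10 into 5382×3588 spans the width: 5382.00 × 3363.75.
3:2 in 5930×2965: fills the height, so the intermediate becomes 4447.50 × 2965.00 — a scale of ×0.8264.
Applying the same ×0.8264: 3363.75 → 2779.69.

2780 px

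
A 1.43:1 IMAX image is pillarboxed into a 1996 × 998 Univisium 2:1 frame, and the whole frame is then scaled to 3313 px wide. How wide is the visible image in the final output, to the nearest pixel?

2369 px

At 1996×998 the image is height-limited, so width = 998 × 1.430 ≈ 1427.14 px.
The frame scales by 3313/1996 = 1.6598; 1427.14 × 1.6598 ≈ 2368.80 px.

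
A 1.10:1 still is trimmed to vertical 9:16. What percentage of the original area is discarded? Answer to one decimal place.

48.9%

The height stays; only width is cut (since vertical 9:16 is narrower than 1.10:1).
Area ratio = (0.562)/(1.100) = 51.14%; the remaining 48.86% is cropped out.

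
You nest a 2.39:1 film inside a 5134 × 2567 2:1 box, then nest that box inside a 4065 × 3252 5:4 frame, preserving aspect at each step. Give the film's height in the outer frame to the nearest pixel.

1701 px

First fit — 2.39:1 into 5134×2567 spans the width: 5134.00 × 2148.12.
The 2:1 canvas is width-limited in 4065×3252, giving 4065.00 × 2032.50; scale factor 0.7918.
Applying the same ×0.7918: 2148.12 → 1700.84.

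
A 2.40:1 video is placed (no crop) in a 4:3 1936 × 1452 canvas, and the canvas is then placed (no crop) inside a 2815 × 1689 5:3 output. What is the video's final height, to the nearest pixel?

938 px

First fit — 2.40:1 into 1936×1452 spans the width: 1936.00 × 806.67.
4:3 in 2815×1689: fills the height, so the intermediate becomes 2252.00 × 1689.00 — a scale of ×1.1632.
Applying the same ×1.1632: 806.67 → 938.33.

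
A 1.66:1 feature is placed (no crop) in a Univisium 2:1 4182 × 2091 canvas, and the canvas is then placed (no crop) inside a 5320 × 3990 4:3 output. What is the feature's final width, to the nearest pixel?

1.66:1 in 4182×2091: fills the height, so the feature is 3471.06 × 2091.00.
Second fit — the Univisium 2:1 canvas into 5320×3990 spans the width: 5320.00 × 2660.00 (×1.2721 from 4182×2091).
Applying the same ×1.2721: 3471.06 → 4415.60.

4416 px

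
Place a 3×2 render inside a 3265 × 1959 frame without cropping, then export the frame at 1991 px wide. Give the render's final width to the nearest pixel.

Fitted into 3265×1959, the render spans the height; its width is 1959 × 3/2 ≈ 2938.50 px.
Resizing to 1991 px wide multiplies everything by 0.6098: 2938.50 → 1791.90 px.

1792 px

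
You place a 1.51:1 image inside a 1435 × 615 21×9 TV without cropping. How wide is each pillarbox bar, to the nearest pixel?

253 px

1.51:1 (1.510) < 21×9 (2.333), so the image fills the height.
The image is 615 × 1.510 ≈ 928.65 px wide.
Leftover width: 1435 − 928.65 = 506.35 px → 253.18 each side.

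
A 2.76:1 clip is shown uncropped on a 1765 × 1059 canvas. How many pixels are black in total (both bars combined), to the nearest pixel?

740430 pixels

2.76:1 (2.760) > 5:3 (1.667), so the clip fills the width.
The clip is 1765 / 2.760 ≈ 639.4928 px tall.
1059 − 639.4928 = 419.5072 px of bars.
Bar area = 419.5072 × 1765 ≈ 740430 px.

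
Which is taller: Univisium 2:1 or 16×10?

16×10

Univisium 2:1 = 2 and 16×10 = 1.6; 2 > 1.6. The smaller width-to-height ratio is the taller frame.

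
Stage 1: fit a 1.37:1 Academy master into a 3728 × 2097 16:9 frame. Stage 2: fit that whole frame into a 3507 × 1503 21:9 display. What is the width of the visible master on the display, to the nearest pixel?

2059 px

1.37:1 Academy in 3728×2097: fills the height, so the master is 2872.89 × 2097.00.
16:9 in 3507×1503: fills the height, so the intermediate becomes 2672.00 × 1503.00 — a scale of ×0.7167.
The master scales with it: width 2872.89 × 0.7167 ≈ 2059.11.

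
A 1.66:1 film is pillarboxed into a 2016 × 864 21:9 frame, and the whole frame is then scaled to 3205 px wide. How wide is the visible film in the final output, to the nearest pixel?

2280 px

In the 2016×864 frame the film fills the height: width = 864 × 1.660 ≈ 1434.24 px.
Scaling 2016 → 3205 is ×1.5898, so the width becomes 1434.24 × 1.5898 ≈ 2280.13 px.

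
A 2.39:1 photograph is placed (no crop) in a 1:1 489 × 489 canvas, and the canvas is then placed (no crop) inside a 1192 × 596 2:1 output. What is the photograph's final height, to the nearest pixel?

249 px

First fit — 2.39:1 into 489×489 spans the width: 489.00 × 204.60.
1:1 in 1192×596: fills the height, so the intermediate becomes 596.00 × 596.00 — a scale of ×1.2188.
So the photograph's height is 204.60 × 1.2188 ≈ 249.37.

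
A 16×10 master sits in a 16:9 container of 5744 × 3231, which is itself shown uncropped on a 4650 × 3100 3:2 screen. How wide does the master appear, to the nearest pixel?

4185 px

16×10 in 5744×3231: fills the height, so the master is 5169.60 × 3231.00.
16:9 in 4650×3100: fills the width, so the intermediate becomes 4650.00 × 2615.62 — a scale of ×0.8095.
Applying the same ×0.8095: 5169.60 → 4185.00.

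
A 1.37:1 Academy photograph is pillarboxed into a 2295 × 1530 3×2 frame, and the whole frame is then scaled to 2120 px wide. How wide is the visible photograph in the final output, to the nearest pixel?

At 2295×1530 the photograph is height-limited, so width = 1530 × 1.370 ≈ 2096.10 px.
Scaling 2295 → 2120 is ×0.9237, so the width becomes 2096.10 × 0.9237 ≈ 1936.27 px.

1936 px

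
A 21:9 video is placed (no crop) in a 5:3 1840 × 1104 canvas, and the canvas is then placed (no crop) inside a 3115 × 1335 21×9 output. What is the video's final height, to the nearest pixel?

21:9 in 1840×1104: fills the width, so the video is 1840.00 × 788.57.
5:3 in 3115×1335: fills the height, so the intermediate becomes 2225.00 × 1335.00 — a scale of ×1.2092.
The video scales with it: height 788.57 × 1.2092 ≈ 953.57.

954 px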